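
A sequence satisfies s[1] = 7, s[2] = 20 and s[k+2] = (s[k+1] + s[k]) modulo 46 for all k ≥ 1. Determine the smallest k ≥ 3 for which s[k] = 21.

Listing terms: s[1] = 7; s[2] = 20; s[3] = 27; s[4] = 1; s[5] = 28; s[6] = 29; s[7] = 11; s[8] = 40; s[9] = 5; s[10] = 45; s[11] = 4; s[12] = 3; s[13] = 7; s[14] = 10; s[15] = 17; s[16] = 27; s[17] = 44; s[18] = 25; s[19] = 23; s[20] = 2; s[21] = 25; s[22] = 27; s[23] = 6; s[24] = 33; s[25] = 39; s[26] = 26; s[27] = 19; s[28] = 45; s[29] = 18; s[30] = 17; s[31] = 35; s[32] = 6; s[33] = 41; s[34] = 1; s[35] = 42; s[36] = 43; s[37] = 39; s[38] = 36; s[39] = 29; s[40] = 19; s[41] = 2; s[42] = 21; s[43] = 23; s[44] = 44; s[45] = 21; s[46] = 19; s[47] = 40; s[48] = 13; s[49] = 7; s[50] = 20.
Since (s[49], s[50]) = (s[1], s[2]) = (7, 20) (two consecutive terms determine the rest), the sequence is periodic with period 48.
The value 21 first appears (with k ≥ 3) at s[42].

42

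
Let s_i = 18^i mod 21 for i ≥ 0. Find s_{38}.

9

Computing terms: s_0 = 1; s_1 = 18; s_2 = 9; s_3 = 15; s_4 = 18.
Since s_4 = s_1 = 18, the sequence is eventually periodic: after a pre-period of length 1 it cycles with period 3.
For i ≥ 1, s_i depends only on (i - 1) mod 3. (38 - 1) mod 3 = 1, so s_{38} = s_2 = 9.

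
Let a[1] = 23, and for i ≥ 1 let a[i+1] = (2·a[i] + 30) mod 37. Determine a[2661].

a[1] = 23; a[2] = 2; a[3] = 34; a[4] = 24; a[5] = 4; a[6] = 1; a[7] = 32; a[8] = 20; a[9] = 33; a[10] = 22; a[11] = 0; a[12] = 30; a[13] = 16; a[14] = 25; a[15] = 6; a[16] = 5; a[17] = 3; a[18] = 36; a[19] = 28; a[20] = 12; a[21] = 17; a[22] = 27; a[23] = 10; a[24] = 13; a[25] = 19; a[26] = 31; a[27] = 18; a[28] = 29; a[29] = 14; a[30] = 21; a[31] = 35; a[32] = 26; a[33] = 8; a[34] = 9; a[35] = 11; a[36] = 15; a[37] = 23.
Since a[37] = a[1] = 23, the sequence is periodic with period 36.
So a[2661] = a[1 + ((2661-1) mod 36)] = a[33] = 8.

8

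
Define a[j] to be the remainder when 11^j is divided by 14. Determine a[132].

We have a[0] = 1,  a[1] = 11,  a[2] = 9,  a[3] = 1.
The sequence repeats with period 3.
So a[132] = a[0 + ((132-0) mod 3)] = a[0] = 1.

1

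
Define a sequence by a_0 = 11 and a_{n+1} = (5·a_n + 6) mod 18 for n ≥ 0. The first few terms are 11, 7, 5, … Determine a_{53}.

1

Listing terms: a_0 = 11; a_1 = 7; a_2 = 5; a_3 = 13; a_4 = 17; a_5 = 1; a_6 = 11.
Since a_6 = a_0 = 11, the sequence is periodic with period 6.
So a_{53} = a_{0 + ((53-0) mod 6)} = a_5 = 1.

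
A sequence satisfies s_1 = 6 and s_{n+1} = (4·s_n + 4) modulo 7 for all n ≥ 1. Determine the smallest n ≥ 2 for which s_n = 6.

4

Computing terms: s_1 = 6, s_2 = 0, s_3 = 4, s_4 = 6.
Since s_4 = s_1 = 6, the sequence is periodic with period 3.
The value 6 next appears (with n ≥ 2) at s_4.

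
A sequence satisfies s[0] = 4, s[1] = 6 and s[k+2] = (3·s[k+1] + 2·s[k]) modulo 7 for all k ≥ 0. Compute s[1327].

1

s[0] = 4, s[1] = 6, s[2] = 5, s[3] = 6, s[4] = 0, s[5] = 5, s[6] = 1, s[7] = 6, s[8] = 6, s[9] = 2, s[10] = 4, s[11] = 2, s[12] = 0, s[13] = 4, s[14] = 5, s[15] = 2, s[16] = 2, s[17] = 3, s[18] = 6, s[19] = 3, s[20] = 0, s[21] = 6, s[22] = 4, s[23] = 3, s[24] = 3, s[25] = 1, s[26] = 2, s[27] = 1, s[28] = 0, s[29] = 2, s[30] = 6, s[31] = 1, s[32] = 1, s[33] = 5, s[34] = 3, s[35] = 5, s[36] = 0, s[37] = 3, s[38] = 2, s[39] = 5, s[40] = 5, s[41] = 4, s[42] = 1, s[43] = 4, s[44] = 0, s[45] = 1, s[46] = 3, s[47] = 4, s[48] = 4, s[49] = 6.
The sequence repeats with period 48.
So s[1327] = s[0 + ((1327-0) mod 48)] = s[31] = 1.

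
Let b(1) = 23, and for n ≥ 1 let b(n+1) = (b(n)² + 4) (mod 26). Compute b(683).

1

Computing terms: b(1) = 23,  b(2) = 13,  b(3) = 17,  b(4) = 7,  b(5) = 1,  b(6) = 5,  b(7) = 3,  b(8) = 13.
Since b(8) = b(2) = 13, the sequence is eventually periodic: after a pre-period of length 1 it cycles with period 6.
For n ≥ 2, b(n) depends only on (n - 2) mod 6. (683 - 2) mod 6 = 3, so b(683) = b(5) = 1.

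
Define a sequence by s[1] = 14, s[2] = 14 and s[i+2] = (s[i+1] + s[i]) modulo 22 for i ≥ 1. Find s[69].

s[1] = 14,  s[2] = 14,  s[3] = 6,  s[4] = 20,  s[5] = 4,  s[6] = 2,  s[7] = 6,  s[8] = 8,  s[9] = 14,  s[10] = 0,  s[11] = 14,  s[12] = 14.
The sequence repeats with period 10.
So s[69] = s[1 + ((69-1) mod 10)] = s[9] = 14.

14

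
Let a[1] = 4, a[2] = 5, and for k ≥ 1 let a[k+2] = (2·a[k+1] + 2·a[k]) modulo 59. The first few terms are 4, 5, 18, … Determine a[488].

We have a[1] = 4, a[2] = 5, a[3] = 18, a[4] = 46, a[5] = 10, a[6] = 53, a[7] = 8, a[8] = 4, a[9] = 24, a[10] = 56, a[11] = 42, a[12] = 19, a[13] = 4, a[14] = 46, a[15] = 41, a[16] = 56, a[17] = 17, a[18] = 28, a[19] = 31, a[20] = 0, a[21] = 3, a[22] = 6, a[23] = 18, a[24] = 48, a[25] = 14, a[26] = 6, a[27] = 40, a[28] = 33, a[29] = 28, a[30] = 4, a[31] = 5.
Since (a[30], a[31]) = (a[1], a[2]) = (4, 5) (two consecutive terms determine the rest), the sequence is periodic with period 29.
So a[488] = a[1 + ((488-1) mod 29)] = a[24] = 48.

48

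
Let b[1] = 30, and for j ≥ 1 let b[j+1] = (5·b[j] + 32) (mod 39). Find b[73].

Listing terms: b[1] = 30,  b[2] = 26,  b[3] = 6,  b[4] = 23,  b[5] = 30.
The sequence repeats with period 4.
(73 - 1) mod 4 = 0, so b[73] = b[1] = 30.

30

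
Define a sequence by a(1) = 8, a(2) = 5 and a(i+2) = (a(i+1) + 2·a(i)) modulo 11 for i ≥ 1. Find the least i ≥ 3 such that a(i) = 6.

a(1) = 8,  a(2) = 5,  a(3) = 10,  a(4) = 9,  a(5) = 7,  a(6) = 3,  a(7) = 6,  a(8) = 1,  a(9) = 2,  a(10) = 4,  a(11) = 8,  a(12) = 5.
The sequence repeats with period 10.
The value 6 first appears (with i ≥ 3) at a(7).

7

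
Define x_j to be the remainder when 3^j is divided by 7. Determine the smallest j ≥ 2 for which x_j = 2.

We have x_1 = 3, x_2 = 2, x_3 = 6, x_4 = 4, x_5 = 5, x_6 = 1, x_7 = 3.
Since x_7 = x_1 = 3, the sequence is periodic with period 6.
The value 2 first appears (with j ≥ 2) at x_2.

2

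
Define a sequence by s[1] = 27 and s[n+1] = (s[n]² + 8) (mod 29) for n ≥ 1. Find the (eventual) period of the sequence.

We have s[1] = 27; s[2] = 12; s[3] = 7; s[4] = 28; s[5] = 9; s[6] = 2; s[7] = 12.
Since s[7] = s[2] = 12, the sequence is eventually periodic: after a pre-period of length 1 it cycles with period 5.

5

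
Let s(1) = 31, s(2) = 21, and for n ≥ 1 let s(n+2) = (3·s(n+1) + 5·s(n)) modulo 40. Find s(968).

9

Computing terms: s(1) = 31; s(2) = 21; s(3) = 18; s(4) = 39; s(5) = 7; s(6) = 16; s(7) = 3; s(8) = 9; s(9) = 2; s(10) = 11; s(11) = 3; s(12) = 24; s(13) = 7; s(14) = 21; s(15) = 18.
Since (s(14), s(15)) = (s(2), s(3)) = (21, 18) (two consecutive terms determine the rest), the sequence is eventually periodic: after a pre-period of length 1 it cycles with period 12.
For n ≥ 2, s(n) depends only on (n - 2) mod 12. (968 - 2) mod 12 = 6, so s(968) = s(8) = 9.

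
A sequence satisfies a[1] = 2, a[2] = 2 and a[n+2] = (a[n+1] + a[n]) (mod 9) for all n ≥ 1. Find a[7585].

We have a[1] = 2, a[2] = 2, a[3] = 4, a[4] = 6, a[5] = 1, a[6] = 7, a[7] = 8, a[8] = 6, a[9] = 5, a[10] = 2, a[11] = 7, a[12] = 0, a[13] = 7, a[14] = 7, a[15] = 5, a[16] = 3, a[17] = 8, a[18] = 2, a[19] = 1, a[20] = 3, a[21] = 4, a[22] = 7, a[23] = 2, a[24] = 0, a[25] = 2, a[26] = 2.
Since (a[25], a[26]) = (a[1], a[2]) = (2, 2) (two consecutive terms determine the rest), the sequence is periodic with period 24.
So a[7585] = a[1 + ((7585-1) mod 24)] = a[1] = 2.

2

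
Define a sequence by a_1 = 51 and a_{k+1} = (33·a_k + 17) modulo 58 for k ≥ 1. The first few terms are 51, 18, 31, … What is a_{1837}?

Listing terms: a_1 = 51; a_2 = 18; a_3 = 31; a_4 = 54; a_5 = 1; a_6 = 50; a_7 = 43; a_8 = 44; a_9 = 19; a_{10} = 6; a_{11} = 41; a_{12} = 36; a_{13} = 45; a_{14} = 52; a_{15} = 51.
The sequence repeats with period 14.
(1837 - 1) mod 14 = 2, so a_{1837} = a_3 = 31.

31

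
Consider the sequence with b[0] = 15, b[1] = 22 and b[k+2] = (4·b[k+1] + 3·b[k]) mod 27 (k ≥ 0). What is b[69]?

Computing terms: b[0] = 15,  b[1] = 22,  b[2] = 25,  b[3] = 4,  b[4] = 10,  b[5] = 25,  b[6] = 22,  b[7] = 1,  b[8] = 16,  b[9] = 13,  b[10] = 19,  b[11] = 7,  b[12] = 4,  b[13] = 10.
Since (b[12], b[13]) = (b[3], b[4]) = (4, 10) (two consecutive terms determine the rest), the sequence is eventually periodic: after a pre-period of length 3 it cycles with period 9.
For k ≥ 3, b[k] depends only on (k - 3) mod 9. (69 - 3) mod 9 = 3, so b[69] = b[6] = 22.

22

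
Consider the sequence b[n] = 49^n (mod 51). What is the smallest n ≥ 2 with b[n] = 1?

8

Computing terms: b[1] = 49; b[2] = 4; b[3] = 43; b[4] = 16; b[5] = 19; b[6] = 13; b[7] = 25; b[8] = 1; b[9] = 49.
The sequence repeats with period 8.
The value 1 first appears (with n ≥ 2) at b[8].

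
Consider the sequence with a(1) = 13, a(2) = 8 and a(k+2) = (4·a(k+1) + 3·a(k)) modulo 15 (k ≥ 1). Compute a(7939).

14

Listing terms: a(1) = 13, a(2) = 8, a(3) = 11, a(4) = 8, a(5) = 5, a(6) = 14, a(7) = 11, a(8) = 11, a(9) = 2, a(10) = 11, a(11) = 5, a(12) = 8, a(13) = 2, a(14) = 2, a(15) = 14, a(16) = 2, a(17) = 5, a(18) = 11, a(19) = 14, a(20) = 14, a(21) = 8, a(22) = 14, a(23) = 5, a(24) = 2, a(25) = 8, a(26) = 8, a(27) = 11.
Since (a(26), a(27)) = (a(2), a(3)) = (8, 11) (two consecutive terms determine the rest), the sequence is eventually periodic: after a pre-period of length 1 it cycles with period 24.
For k ≥ 2, a(k) depends only on (k - 2) mod 24. (7939 - 2) mod 24 = 17, so a(7939) = a(19) = 14.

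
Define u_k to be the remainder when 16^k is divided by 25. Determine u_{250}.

1

Computing terms: u_0 = 1,  u_1 = 16,  u_2 = 6,  u_3 = 21,  u_4 = 11,  u_5 = 1.
The sequence repeats with period 5.
(250 - 0) mod 5 = 0, so u_{250} = u_0 = 1.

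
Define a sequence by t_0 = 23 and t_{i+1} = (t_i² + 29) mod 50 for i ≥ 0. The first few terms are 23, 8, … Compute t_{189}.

38

t_0 = 23, t_1 = 8, t_2 = 43, t_3 = 28, t_4 = 13, t_5 = 48, t_6 = 33, t_7 = 18, t_8 = 3, t_9 = 38, t_{10} = 23.
Since t_{10} = t_0 = 23, the sequence is periodic with period 10.
(189 - 0) mod 10 = 9, so t_{189} = t_9 = 38.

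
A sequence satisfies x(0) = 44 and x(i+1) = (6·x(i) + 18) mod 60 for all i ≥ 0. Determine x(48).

18

Computing terms: x(0) = 44,  x(1) = 42,  x(2) = 30,  x(3) = 18,  x(4) = 6,  x(5) = 54,  x(6) = 42.
Since x(6) = x(1) = 42, the sequence is eventually periodic: after a pre-period of length 1 it cycles with period 5.
For i ≥ 1, x(i) depends only on (i - 1) mod 5. (48 - 1) mod 5 = 2, so x(48) = x(3) = 18.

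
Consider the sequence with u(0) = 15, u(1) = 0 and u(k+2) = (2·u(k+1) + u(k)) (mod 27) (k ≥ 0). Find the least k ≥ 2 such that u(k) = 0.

u(0) = 15,  u(1) = 0,  u(2) = 15,  u(3) = 3,  u(4) = 21,  u(5) = 18,  u(6) = 3,  u(7) = 24,  u(8) = 24,  u(9) = 18,  u(10) = 6,  u(11) = 3,  u(12) = 12,  u(13) = 0,  u(14) = 12,  u(15) = 24,  u(16) = 6,  u(17) = 9,  u(18) = 24,  u(19) = 3,  u(20) = 3,  u(21) = 9,  u(22) = 21,  u(23) = 24,  u(24) = 15,  u(25) = 0.
The sequence repeats with period 24.
The value 0 first appears (with k ≥ 2) at u(13).

13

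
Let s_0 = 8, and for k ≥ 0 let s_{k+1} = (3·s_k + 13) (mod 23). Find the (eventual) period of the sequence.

11

We have s_0 = 8,  s_1 = 14,  s_2 = 9,  s_3 = 17,  s_4 = 18,  s_5 = 21,  s_6 = 7,  s_7 = 11,  s_8 = 0,  s_9 = 13,  s_{10} = 6,  s_{11} = 8.
The sequence repeats with period 11.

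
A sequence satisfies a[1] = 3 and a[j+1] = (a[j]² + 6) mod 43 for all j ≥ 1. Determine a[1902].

17

Computing terms: a[1] = 3, a[2] = 15, a[3] = 16, a[4] = 4, a[5] = 22, a[6] = 17, a[7] = 37, a[8] = 42, a[9] = 7, a[10] = 12, a[11] = 21, a[12] = 17.
Since a[12] = a[6] = 17, the sequence is eventually periodic: after a pre-period of length 5 it cycles with period 6.
For j ≥ 6, a[j] depends only on (j - 6) mod 6. (1902 - 6) mod 6 = 0, so a[1902] = a[6] = 17.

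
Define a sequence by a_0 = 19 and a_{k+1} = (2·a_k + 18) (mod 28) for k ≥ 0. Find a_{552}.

a_0 = 19,  a_1 = 0,  a_2 = 18,  a_3 = 26,  a_4 = 14,  a_5 = 18.
Since a_5 = a_2 = 18, the sequence is eventually periodic: after a pre-period of length 2 it cycles with period 3.
For k ≥ 2, a_k depends only on (k - 2) mod 3. (552 - 2) mod 3 = 1, so a_{552} = a_3 = 26.

26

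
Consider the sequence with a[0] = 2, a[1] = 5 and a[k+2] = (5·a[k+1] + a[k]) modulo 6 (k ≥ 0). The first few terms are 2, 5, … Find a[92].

1

Computing terms: a[0] = 2; a[1] = 5; a[2] = 3; a[3] = 2; a[4] = 1; a[5] = 1; a[6] = 0; a[7] = 1; a[8] = 5; a[9] = 2; a[10] = 3; a[11] = 5; a[12] = 4; a[13] = 1; a[14] = 3; a[15] = 4; a[16] = 5; a[17] = 5; a[18] = 0; a[19] = 5; a[20] = 1; a[21] = 4; a[22] = 3; a[23] = 1; a[24] = 2; a[25] = 5.
Since (a[24], a[25]) = (a[0], a[1]) = (2, 5) (two consecutive terms determine the rest), the sequence is periodic with period 24.
So a[92] = a[0 + ((92-0) mod 24)] = a[20] = 1.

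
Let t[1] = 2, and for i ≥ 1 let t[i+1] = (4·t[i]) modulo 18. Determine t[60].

t[1] = 2,  t[2] = 8,  t[3] = 14,  t[4] = 2.
Since t[4] = t[1] = 2, the sequence is periodic with period 3.
So t[60] = t[1 + ((60-1) mod 3)] = t[3] = 14.

14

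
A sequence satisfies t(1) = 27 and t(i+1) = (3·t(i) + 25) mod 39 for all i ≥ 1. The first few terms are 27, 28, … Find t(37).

1

Listing terms: t(1) = 27,  t(2) = 28,  t(3) = 31,  t(4) = 1,  t(5) = 28.
Since t(5) = t(2) = 28, the sequence is eventually periodic: after a pre-period of length 1 it cycles with period 3.
For i ≥ 2, t(i) depends only on (i - 2) mod 3. (37 - 2) mod 3 = 2, so t(37) = t(4) = 1.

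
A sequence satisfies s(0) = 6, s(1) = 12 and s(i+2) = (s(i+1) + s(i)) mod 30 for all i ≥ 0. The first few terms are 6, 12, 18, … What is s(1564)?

Computing terms: s(0) = 6, s(1) = 12, s(2) = 18, s(3) = 0, s(4) = 18, s(5) = 18, s(6) = 6, s(7) = 24, s(8) = 0, s(9) = 24, s(10) = 24, s(11) = 18, s(12) = 12, s(13) = 0, s(14) = 12, s(15) = 12, s(16) = 24, s(17) = 6, s(18) = 0, s(19) = 6, s(20) = 6, s(21) = 12.
Since (s(20), s(21)) = (s(0), s(1)) = (6, 12) (two consecutive terms determine the rest), the sequence is periodic with period 20.
So s(1564) = s(0 + ((1564-0) mod 20)) = s(4) = 18.

18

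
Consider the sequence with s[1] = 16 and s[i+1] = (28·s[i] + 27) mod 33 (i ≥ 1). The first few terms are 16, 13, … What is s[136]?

4

Computing terms: s[1] = 16,  s[2] = 13,  s[3] = 28,  s[4] = 19,  s[5] = 31,  s[6] = 4,  s[7] = 7,  s[8] = 25,  s[9] = 1,  s[10] = 22,  s[11] = 16.
The sequence repeats with period 10.
(136 - 1) mod 10 = 5, so s[136] = s[6] = 4.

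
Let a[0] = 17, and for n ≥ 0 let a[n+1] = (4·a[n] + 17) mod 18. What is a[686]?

a[0] = 17,  a[1] = 13,  a[2] = 15,  a[3] = 5,  a[4] = 1,  a[5] = 3,  a[6] = 11,  a[7] = 7,  a[8] = 9,  a[9] = 17.
Since a[9] = a[0] = 17, the sequence is periodic with period 9.
(686 - 0) mod 9 = 2, so a[686] = a[2] = 15.

15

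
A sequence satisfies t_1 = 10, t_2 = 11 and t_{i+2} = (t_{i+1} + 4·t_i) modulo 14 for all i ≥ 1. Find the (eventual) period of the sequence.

Computing terms: t_1 = 10, t_2 = 11, t_3 = 9, t_4 = 11, t_5 = 5, t_6 = 7, t_7 = 13, t_8 = 13, t_9 = 9, t_{10} = 5, t_{11} = 13, t_{12} = 5, t_{13} = 1, t_{14} = 7, t_{15} = 11, t_{16} = 11, t_{17} = 13, t_{18} = 1, t_{19} = 11, t_{20} = 1, t_{21} = 3, t_{22} = 7, t_{23} = 5, t_{24} = 5, t_{25} = 11, t_{26} = 3, t_{27} = 5, t_{28} = 3, t_{29} = 9, t_{30} = 7, t_{31} = 1, t_{32} = 1, t_{33} = 5, t_{34} = 9, t_{35} = 1, t_{36} = 9, t_{37} = 13, t_{38} = 7, t_{39} = 3, t_{40} = 3, t_{41} = 1, t_{42} = 13, t_{43} = 3, t_{44} = 13, t_{45} = 11, t_{46} = 7, t_{47} = 9, t_{48} = 9, t_{49} = 3, t_{50} = 11, t_{51} = 9.
Since (t_{50}, t_{51}) = (t_2, t_3) = (11, 9) (two consecutive terms determine the rest), the sequence is eventually periodic: after a pre-period of length 1 it cycles with period 48.

48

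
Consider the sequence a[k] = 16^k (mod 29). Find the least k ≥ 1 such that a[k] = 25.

4

Listing terms: a[0] = 1,  a[1] = 16,  a[2] = 24,  a[3] = 7,  a[4] = 25,  a[5] = 23,  a[6] = 20,  a[7] = 1.
The sequence repeats with period 7.
The value 25 first appears (with k ≥ 1) at a[4].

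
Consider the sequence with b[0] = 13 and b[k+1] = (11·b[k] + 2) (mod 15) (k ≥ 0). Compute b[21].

Computing terms: b[0] = 13; b[1] = 10; b[2] = 7; b[3] = 4; b[4] = 1; b[5] = 13.
The sequence repeats with period 5.
(21 - 0) mod 5 = 1, so b[21] = b[1] = 10.

10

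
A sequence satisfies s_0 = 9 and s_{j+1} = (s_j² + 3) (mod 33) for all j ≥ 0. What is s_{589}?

We have s_0 = 9, s_1 = 18, s_2 = 30, s_3 = 12, s_4 = 15, s_5 = 30.
Since s_5 = s_2 = 30, the sequence is eventually periodic: after a pre-period of length 2 it cycles with period 3.
For j ≥ 2, s_j depends only on (j - 2) mod 3. (589 - 2) mod 3 = 2, so s_{589} = s_4 = 15.

15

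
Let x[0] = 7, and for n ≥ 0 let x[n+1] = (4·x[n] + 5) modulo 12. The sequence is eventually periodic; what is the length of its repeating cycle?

Computing terms: x[0] = 7, x[1] = 9, x[2] = 5, x[3] = 1, x[4] = 9.
Since x[4] = x[1] = 9, the sequence is eventually periodic: after a pre-period of length 1 it cycles with period 3.

3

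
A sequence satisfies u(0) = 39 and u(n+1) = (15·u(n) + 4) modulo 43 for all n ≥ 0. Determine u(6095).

Listing terms: u(0) = 39, u(1) = 30, u(2) = 24, u(3) = 20, u(4) = 3, u(5) = 6, u(6) = 8, u(7) = 38, u(8) = 15, u(9) = 14, u(10) = 42, u(11) = 32, u(12) = 11, u(13) = 40, u(14) = 2, u(15) = 34, u(16) = 41, u(17) = 17, u(18) = 1, u(19) = 19, u(20) = 31, u(21) = 39.
The sequence repeats with period 21.
(6095 - 0) mod 21 = 5, so u(6095) = u(5) = 6.

6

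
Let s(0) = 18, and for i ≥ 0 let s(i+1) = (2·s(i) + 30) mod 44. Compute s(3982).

Computing terms: s(0) = 18,  s(1) = 22,  s(2) = 30,  s(3) = 2,  s(4) = 34,  s(5) = 10,  s(6) = 6,  s(7) = 42,  s(8) = 26,  s(9) = 38,  s(10) = 18.
Since s(10) = s(0) = 18, the sequence is periodic with period 10.
So s(3982) = s(0 + ((3982-0) mod 10)) = s(2) = 30.

30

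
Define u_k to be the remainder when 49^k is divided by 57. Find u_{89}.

We have u_0 = 1,  u_1 = 49,  u_2 = 7,  u_3 = 1.
The sequence repeats with period 3.
So u_{89} = u_{0 + ((89-0) mod 3)} = u_2 = 7.

7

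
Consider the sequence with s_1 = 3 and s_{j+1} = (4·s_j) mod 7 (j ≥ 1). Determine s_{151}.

Listing terms: s_1 = 3; s_2 = 5; s_3 = 6; s_4 = 3.
Since s_4 = s_1 = 3, the sequence is periodic with period 3.
(151 - 1) mod 3 = 0, so s_{151} = s_1 = 3.

3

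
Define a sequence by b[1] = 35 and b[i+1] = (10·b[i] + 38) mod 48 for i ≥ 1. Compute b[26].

Listing terms: b[1] = 35, b[2] = 4, b[3] = 30, b[4] = 2, b[5] = 10, b[6] = 42, b[7] = 26, b[8] = 10.
Since b[8] = b[5] = 10, the sequence is eventually periodic: after a pre-period of length 4 it cycles with period 3.
For i ≥ 5, b[i] depends only on (i - 5) mod 3. (26 - 5) mod 3 = 0, so b[26] = b[5] = 10.

10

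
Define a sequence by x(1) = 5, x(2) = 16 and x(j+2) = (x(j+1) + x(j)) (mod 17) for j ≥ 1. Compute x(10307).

13

x(1) = 5, x(2) = 16, x(3) = 4, x(4) = 3, x(5) = 7, x(6) = 10, x(7) = 0, x(8) = 10, x(9) = 10, x(10) = 3, x(11) = 13, x(12) = 16, x(13) = 12, x(14) = 11, x(15) = 6, x(16) = 0, x(17) = 6, x(18) = 6, x(19) = 12, x(20) = 1, x(21) = 13, x(22) = 14, x(23) = 10, x(24) = 7, x(25) = 0, x(26) = 7, x(27) = 7, x(28) = 14, x(29) = 4, x(30) = 1, x(31) = 5, x(32) = 6, x(33) = 11, x(34) = 0, x(35) = 11, x(36) = 11, x(37) = 5, x(38) = 16.
The sequence repeats with period 36.
(10307 - 1) mod 36 = 10, so x(10307) = x(11) = 13.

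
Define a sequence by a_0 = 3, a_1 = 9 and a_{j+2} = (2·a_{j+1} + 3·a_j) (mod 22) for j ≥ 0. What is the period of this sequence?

5

Listing terms: a_0 = 3,  a_1 = 9,  a_2 = 5,  a_3 = 15,  a_4 = 1,  a_5 = 3,  a_6 = 9.
Since (a_5, a_6) = (a_0, a_1) = (3, 9) (two consecutive terms determine the rest), the sequence is periodic with period 5.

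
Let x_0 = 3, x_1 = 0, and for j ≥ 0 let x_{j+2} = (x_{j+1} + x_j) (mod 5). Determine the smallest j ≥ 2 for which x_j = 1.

We have x_0 = 3,  x_1 = 0,  x_2 = 3,  x_3 = 3,  x_4 = 1,  x_5 = 4,  x_6 = 0,  x_7 = 4,  x_8 = 4,  x_9 = 3,  x_{10} = 2,  x_{11} = 0,  x_{12} = 2,  x_{13} = 2,  x_{14} = 4,  x_{15} = 1,  x_{16} = 0,  x_{17} = 1,  x_{18} = 1,  x_{19} = 2,  x_{20} = 3,  x_{21} = 0.
Since (x_{20}, x_{21}) = (x_0, x_1) = (3, 0) (two consecutive terms determine the rest), the sequence is periodic with period 20.
The value 1 first appears (with j ≥ 2) at x_4.

4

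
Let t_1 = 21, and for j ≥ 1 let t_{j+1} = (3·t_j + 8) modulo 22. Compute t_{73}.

Listing terms: t_1 = 21; t_2 = 5; t_3 = 1; t_4 = 11; t_5 = 19; t_6 = 21.
The sequence repeats with period 5.
So t_{73} = t_{1 + ((73-1) mod 5)} = t_3 = 1.

1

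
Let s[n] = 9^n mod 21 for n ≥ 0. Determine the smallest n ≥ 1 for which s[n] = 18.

2

Computing terms: s[0] = 1,  s[1] = 9,  s[2] = 18,  s[3] = 15,  s[4] = 9.
Since s[4] = s[1] = 9, the sequence is eventually periodic: after a pre-period of length 1 it cycles with period 3.
The value 18 first appears (with n ≥ 1) at s[2].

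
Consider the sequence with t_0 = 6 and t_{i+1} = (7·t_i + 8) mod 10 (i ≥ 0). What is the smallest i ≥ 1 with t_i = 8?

Computing terms: t_0 = 6; t_1 = 0; t_2 = 8; t_3 = 4; t_4 = 6.
Since t_4 = t_0 = 6, the sequence is periodic with period 4.
The value 8 first appears (with i ≥ 1) at t_2.

2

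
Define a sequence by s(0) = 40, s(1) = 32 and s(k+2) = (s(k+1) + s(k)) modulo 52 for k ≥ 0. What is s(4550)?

s(0) = 40, s(1) = 32, s(2) = 20, s(3) = 0, s(4) = 20, s(5) = 20, s(6) = 40, s(7) = 8, s(8) = 48, s(9) = 4, s(10) = 0, s(11) = 4, s(12) = 4, s(13) = 8, s(14) = 12, s(15) = 20, s(16) = 32, s(17) = 0, s(18) = 32, s(19) = 32, s(20) = 12, s(21) = 44, s(22) = 4, s(23) = 48, s(24) = 0, s(25) = 48, s(26) = 48, s(27) = 44, s(28) = 40, s(29) = 32.
The sequence repeats with period 28.
So s(4550) = s(0 + ((4550-0) mod 28)) = s(14) = 12.

12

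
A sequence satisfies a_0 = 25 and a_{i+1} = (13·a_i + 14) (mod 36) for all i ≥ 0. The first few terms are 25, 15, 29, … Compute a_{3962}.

We have a_0 = 25; a_1 = 15; a_2 = 29; a_3 = 31; a_4 = 21; a_5 = 35; a_6 = 1; a_7 = 27; a_8 = 5; a_9 = 7; a_{10} = 33; a_{11} = 11; a_{12} = 13; a_{13} = 3; a_{14} = 17; a_{15} = 19; a_{16} = 9; a_{17} = 23; a_{18} = 25.
The sequence repeats with period 18.
So a_{3962} = a_{0 + ((3962-0) mod 18)} = a_2 = 29.

29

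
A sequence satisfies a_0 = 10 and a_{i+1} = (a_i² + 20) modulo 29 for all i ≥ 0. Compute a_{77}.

Computing terms: a_0 = 10; a_1 = 4; a_2 = 7; a_3 = 11; a_4 = 25; a_5 = 7.
Since a_5 = a_2 = 7, the sequence is eventually periodic: after a pre-period of length 2 it cycles with period 3.
For i ≥ 2, a_i depends only on (i - 2) mod 3. (77 - 2) mod 3 = 0, so a_{77} = a_2 = 7.

7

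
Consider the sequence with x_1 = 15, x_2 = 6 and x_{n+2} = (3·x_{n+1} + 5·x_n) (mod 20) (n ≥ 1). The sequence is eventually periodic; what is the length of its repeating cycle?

Listing terms: x_1 = 15; x_2 = 6; x_3 = 13; x_4 = 9; x_5 = 12; x_6 = 1; x_7 = 3; x_8 = 14; x_9 = 17; x_{10} = 1; x_{11} = 8; x_{12} = 9; x_{13} = 7; x_{14} = 6; x_{15} = 13.
Since (x_{14}, x_{15}) = (x_2, x_3) = (6, 13) (two consecutive terms determine the rest), the sequence is eventually periodic: after a pre-period of length 1 it cycles with period 12.

12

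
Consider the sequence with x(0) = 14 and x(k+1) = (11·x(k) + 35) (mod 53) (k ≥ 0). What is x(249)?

Listing terms: x(0) = 14,  x(1) = 30,  x(2) = 47,  x(3) = 22,  x(4) = 12,  x(5) = 8,  x(6) = 17,  x(7) = 10,  x(8) = 39,  x(9) = 40,  x(10) = 51,  x(11) = 13,  x(12) = 19,  x(13) = 32,  x(14) = 16,  x(15) = 52,  x(16) = 24,  x(17) = 34,  x(18) = 38,  x(19) = 29,  x(20) = 36,  x(21) = 7,  x(22) = 6,  x(23) = 48,  x(24) = 33,  x(25) = 27,  x(26) = 14.
Since x(26) = x(0) = 14, the sequence is periodic with period 26.
(249 - 0) mod 26 = 15, so x(249) = x(15) = 52.

52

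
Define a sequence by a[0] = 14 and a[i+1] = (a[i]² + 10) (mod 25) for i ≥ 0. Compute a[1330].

Listing terms: a[0] = 14,  a[1] = 6,  a[2] = 21,  a[3] = 1,  a[4] = 11,  a[5] = 6.
Since a[5] = a[1] = 6, the sequence is eventually periodic: after a pre-period of length 1 it cycles with period 4.
For i ≥ 1, a[i] depends only on (i - 1) mod 4. (1330 - 1) mod 4 = 1, so a[1330] = a[2] = 21.

21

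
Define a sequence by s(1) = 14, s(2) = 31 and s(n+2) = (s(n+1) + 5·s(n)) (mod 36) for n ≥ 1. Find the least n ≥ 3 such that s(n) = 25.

6

Listing terms: s(1) = 14; s(2) = 31; s(3) = 29; s(4) = 4; s(5) = 5; s(6) = 25; s(7) = 14; s(8) = 31.
Since (s(7), s(8)) = (s(1), s(2)) = (14, 31) (two consecutive terms determine the rest), the sequence is periodic with period 6.
The value 25 first appears (with n ≥ 3) at s(6).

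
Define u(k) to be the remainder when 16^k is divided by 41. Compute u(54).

18

Computing terms: u(1) = 16; u(2) = 10; u(3) = 37; u(4) = 18; u(5) = 1; u(6) = 16.
The sequence repeats with period 5.
So u(54) = u(1 + ((54-1) mod 5)) = u(4) = 18.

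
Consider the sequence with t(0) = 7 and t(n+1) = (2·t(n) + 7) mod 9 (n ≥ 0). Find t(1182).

7

t(0) = 7, t(1) = 3, t(2) = 4, t(3) = 6, t(4) = 1, t(5) = 0, t(6) = 7.
The sequence repeats with period 6.
So t(1182) = t(0 + ((1182-0) mod 6)) = t(0) = 7.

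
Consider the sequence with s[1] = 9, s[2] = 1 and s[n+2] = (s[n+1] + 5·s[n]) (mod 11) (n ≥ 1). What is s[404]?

7

Computing terms: s[1] = 9,  s[2] = 1,  s[3] = 2,  s[4] = 7,  s[5] = 6,  s[6] = 8,  s[7] = 5,  s[8] = 1,  s[9] = 4,  s[10] = 9,  s[11] = 7,  s[12] = 8,  s[13] = 10,  s[14] = 6,  s[15] = 1,  s[16] = 9,  s[17] = 3,  s[18] = 4,  s[19] = 8,  s[20] = 6,  s[21] = 2,  s[22] = 10,  s[23] = 9,  s[24] = 4,  s[25] = 5,  s[26] = 3,  s[27] = 6,  s[28] = 10,  s[29] = 7,  s[30] = 2,  s[31] = 4,  s[32] = 3,  s[33] = 1,  s[34] = 5,  s[35] = 10,  s[36] = 2,  s[37] = 8,  s[38] = 7,  s[39] = 3,  s[40] = 5,  s[41] = 9,  s[42] = 1.
The sequence repeats with period 40.
So s[404] = s[1 + ((404-1) mod 40)] = s[4] = 7.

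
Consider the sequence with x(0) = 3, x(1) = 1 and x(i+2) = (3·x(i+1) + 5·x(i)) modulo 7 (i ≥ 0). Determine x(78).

3

We have x(0) = 3, x(1) = 1, x(2) = 4, x(3) = 3, x(4) = 1.
The sequence repeats with period 3.
(78 - 0) mod 3 = 0, so x(78) = x(0) = 3.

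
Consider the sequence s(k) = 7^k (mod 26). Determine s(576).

We have s(1) = 7, s(2) = 23, s(3) = 5, s(4) = 9, s(5) = 11, s(6) = 25, s(7) = 19, s(8) = 3, s(9) = 21, s(10) = 17, s(11) = 15, s(12) = 1, s(13) = 7.
The sequence repeats with period 12.
So s(576) = s(1 + ((576-1) mod 12)) = s(12) = 1.

1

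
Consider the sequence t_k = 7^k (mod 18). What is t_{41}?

Computing terms: t_0 = 1,  t_1 = 7,  t_2 = 13,  t_3 = 1.
The sequence repeats with period 3.
(41 - 0) mod 3 = 2, so t_{41} = t_2 = 13.

13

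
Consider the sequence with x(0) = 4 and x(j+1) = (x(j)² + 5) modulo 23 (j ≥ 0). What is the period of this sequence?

Computing terms: x(0) = 4,  x(1) = 21,  x(2) = 9,  x(3) = 17,  x(4) = 18,  x(5) = 7,  x(6) = 8,  x(7) = 0,  x(8) = 5,  x(9) = 7.
Since x(9) = x(5) = 7, the sequence is eventually periodic: after a pre-period of length 5 it cycles with period 4.

4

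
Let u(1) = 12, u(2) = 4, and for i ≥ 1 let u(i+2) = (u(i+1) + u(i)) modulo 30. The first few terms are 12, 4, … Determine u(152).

Listing terms: u(1) = 12,  u(2) = 4,  u(3) = 16,  u(4) = 20,  u(5) = 6,  u(6) = 26,  u(7) = 2,  u(8) = 28,  u(9) = 0,  u(10) = 28,  u(11) = 28,  u(12) = 26,  u(13) = 24,  u(14) = 20,  u(15) = 14,  u(16) = 4,  u(17) = 18,  u(18) = 22,  u(19) = 10,  u(20) = 2,  u(21) = 12,  u(22) = 14,  u(23) = 26,  u(24) = 10,  u(25) = 6,  u(26) = 16,  u(27) = 22,  u(28) = 8,  u(29) = 0,  u(30) = 8,  u(31) = 8,  u(32) = 16,  u(33) = 24,  u(34) = 10,  u(35) = 4,  u(36) = 14,  u(37) = 18,  u(38) = 2,  u(39) = 20,  u(40) = 22,  u(41) = 12,  u(42) = 4.
Since (u(41), u(42)) = (u(1), u(2)) = (12, 4) (two consecutive terms determine the rest), the sequence is periodic with period 40.
(152 - 1) mod 40 = 31, so u(152) = u(32) = 16.

16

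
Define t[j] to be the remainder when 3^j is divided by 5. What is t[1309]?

Listing terms: t[0] = 1; t[1] = 3; t[2] = 4; t[3] = 2; t[4] = 1.
Since t[4] = t[0] = 1, the sequence is periodic with period 4.
So t[1309] = t[0 + ((1309-0) mod 4)] = t[1] = 3.

3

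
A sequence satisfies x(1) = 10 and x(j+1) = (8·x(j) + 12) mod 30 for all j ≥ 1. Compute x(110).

2

Listing terms: x(1) = 10,  x(2) = 2,  x(3) = 28,  x(4) = 26,  x(5) = 10.
The sequence repeats with period 4.
So x(110) = x(1 + ((110-1) mod 4)) = x(2) = 2.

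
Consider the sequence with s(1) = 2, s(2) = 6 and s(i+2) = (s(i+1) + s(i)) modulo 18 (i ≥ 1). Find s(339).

8

We have s(1) = 2; s(2) = 6; s(3) = 8; s(4) = 14; s(5) = 4; s(6) = 0; s(7) = 4; s(8) = 4; s(9) = 8; s(10) = 12; s(11) = 2; s(12) = 14; s(13) = 16; s(14) = 12; s(15) = 10; s(16) = 4; s(17) = 14; s(18) = 0; s(19) = 14; s(20) = 14; s(21) = 10; s(22) = 6; s(23) = 16; s(24) = 4; s(25) = 2; s(26) = 6.
The sequence repeats with period 24.
(339 - 1) mod 24 = 2, so s(339) = s(3) = 8.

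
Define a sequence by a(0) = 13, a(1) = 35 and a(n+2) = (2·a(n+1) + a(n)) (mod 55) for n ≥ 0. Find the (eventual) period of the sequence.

Listing terms: a(0) = 13,  a(1) = 35,  a(2) = 28,  a(3) = 36,  a(4) = 45,  a(5) = 16,  a(6) = 22,  a(7) = 5,  a(8) = 32,  a(9) = 14,  a(10) = 5,  a(11) = 24,  a(12) = 53,  a(13) = 20,  a(14) = 38,  a(15) = 41,  a(16) = 10,  a(17) = 6,  a(18) = 22,  a(19) = 50,  a(20) = 12,  a(21) = 19,  a(22) = 50,  a(23) = 9,  a(24) = 13,  a(25) = 35.
Since (a(24), a(25)) = (a(0), a(1)) = (13, 35) (two consecutive terms determine the rest), the sequence is periodic with period 24.

24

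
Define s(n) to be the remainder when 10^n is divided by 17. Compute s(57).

s(0) = 1,  s(1) = 10,  s(2) = 15,  s(3) = 14,  s(4) = 4,  s(5) = 6,  s(6) = 9,  s(7) = 5,  s(8) = 16,  s(9) = 7,  s(10) = 2,  s(11) = 3,  s(12) = 13,  s(13) = 11,  s(14) = 8,  s(15) = 12,  s(16) = 1.
The sequence repeats with period 16.
(57 - 0) mod 16 = 9, so s(57) = s(9) = 7.

7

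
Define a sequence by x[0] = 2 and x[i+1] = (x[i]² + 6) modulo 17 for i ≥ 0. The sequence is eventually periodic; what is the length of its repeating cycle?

x[0] = 2, x[1] = 10, x[2] = 4, x[3] = 5, x[4] = 14, x[5] = 15, x[6] = 10.
Since x[6] = x[1] = 10, the sequence is eventually periodic: after a pre-period of length 1 it cycles with period 5.

5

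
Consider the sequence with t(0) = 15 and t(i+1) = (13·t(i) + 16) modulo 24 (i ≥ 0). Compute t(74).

23

Listing terms: t(0) = 15, t(1) = 19, t(2) = 23, t(3) = 3, t(4) = 7, t(5) = 11, t(6) = 15.
Since t(6) = t(0) = 15, the sequence is periodic with period 6.
(74 - 0) mod 6 = 2, so t(74) = t(2) = 23.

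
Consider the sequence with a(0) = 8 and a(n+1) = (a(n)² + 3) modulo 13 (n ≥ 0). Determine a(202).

We have a(0) = 8; a(1) = 2; a(2) = 7; a(3) = 0; a(4) = 3; a(5) = 12; a(6) = 4; a(7) = 6; a(8) = 0.
Since a(8) = a(3) = 0, the sequence is eventually periodic: after a pre-period of length 3 it cycles with period 5.
For n ≥ 3, a(n) depends only on (n - 3) mod 5. (202 - 3) mod 5 = 4, so a(202) = a(7) = 6.

6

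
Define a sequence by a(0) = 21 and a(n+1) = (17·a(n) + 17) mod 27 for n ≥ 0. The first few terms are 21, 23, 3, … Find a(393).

14

Computing terms: a(0) = 21, a(1) = 23, a(2) = 3, a(3) = 14, a(4) = 12, a(5) = 5, a(6) = 21.
Since a(6) = a(0) = 21, the sequence is periodic with period 6.
So a(393) = a(0 + ((393-0) mod 6)) = a(3) = 14.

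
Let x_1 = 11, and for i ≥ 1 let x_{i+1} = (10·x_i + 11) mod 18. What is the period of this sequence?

9

Listing terms: x_1 = 11; x_2 = 13; x_3 = 15; x_4 = 17; x_5 = 1; x_6 = 3; x_7 = 5; x_8 = 7; x_9 = 9; x_{10} = 11.
Since x_{10} = x_1 = 11, the sequence is periodic with period 9.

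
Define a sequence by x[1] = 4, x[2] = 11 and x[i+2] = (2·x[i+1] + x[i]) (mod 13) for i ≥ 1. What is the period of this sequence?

Listing terms: x[1] = 4, x[2] = 11, x[3] = 0, x[4] = 11, x[5] = 9, x[6] = 3, x[7] = 2, x[8] = 7, x[9] = 3, x[10] = 0, x[11] = 3, x[12] = 6, x[13] = 2, x[14] = 10, x[15] = 9, x[16] = 2, x[17] = 0, x[18] = 2, x[19] = 4, x[20] = 10, x[21] = 11, x[22] = 6, x[23] = 10, x[24] = 0, x[25] = 10, x[26] = 7, x[27] = 11, x[28] = 3, x[29] = 4, x[30] = 11.
The sequence repeats with period 28.

28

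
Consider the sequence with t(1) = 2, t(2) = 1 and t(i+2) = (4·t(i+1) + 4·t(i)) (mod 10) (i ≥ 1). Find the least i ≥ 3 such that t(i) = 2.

3

We have t(1) = 2; t(2) = 1; t(3) = 2; t(4) = 2; t(5) = 6; t(6) = 2; t(7) = 2.
Since (t(6), t(7)) = (t(3), t(4)) = (2, 2) (two consecutive terms determine the rest), the sequence is eventually periodic: after a pre-period of length 2 it cycles with period 3.
The value 2 first appears (with i ≥ 3) at t(3).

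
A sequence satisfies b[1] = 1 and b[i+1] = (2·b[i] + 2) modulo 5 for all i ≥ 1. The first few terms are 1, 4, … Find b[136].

2

Computing terms: b[1] = 1, b[2] = 4, b[3] = 0, b[4] = 2, b[5] = 1.
Since b[5] = b[1] = 1, the sequence is periodic with period 4.
So b[136] = b[1 + ((136-1) mod 4)] = b[4] = 2.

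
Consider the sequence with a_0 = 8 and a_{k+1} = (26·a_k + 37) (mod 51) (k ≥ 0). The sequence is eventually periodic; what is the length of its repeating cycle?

a_0 = 8, a_1 = 41, a_2 = 32, a_3 = 2, a_4 = 38, a_5 = 5, a_6 = 14, a_7 = 44, a_8 = 8.
The sequence repeats with period 8.

8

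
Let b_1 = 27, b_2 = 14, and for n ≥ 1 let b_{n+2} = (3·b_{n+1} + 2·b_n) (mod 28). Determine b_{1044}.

Listing terms: b_1 = 27, b_2 = 14, b_3 = 12, b_4 = 8, b_5 = 20, b_6 = 20, b_7 = 16, b_8 = 4, b_9 = 16, b_{10} = 0, b_{11} = 4, b_{12} = 12, b_{13} = 16, b_{14} = 16, b_{15} = 24, b_{16} = 20, b_{17} = 24, b_{18} = 0, b_{19} = 20, b_{20} = 4, b_{21} = 24, b_{22} = 24, b_{23} = 8, b_{24} = 16, b_{25} = 8, b_{26} = 0, b_{27} = 16, b_{28} = 20, b_{29} = 8, b_{30} = 8, b_{31} = 12, b_{32} = 24, b_{33} = 12, b_{34} = 0, b_{35} = 24, b_{36} = 16, b_{37} = 12, b_{38} = 12, b_{39} = 4, b_{40} = 8, b_{41} = 4, b_{42} = 0, b_{43} = 8, b_{44} = 24, b_{45} = 4, b_{46} = 4, b_{47} = 20, b_{48} = 12, b_{49} = 20, b_{50} = 0, b_{51} = 12, b_{52} = 8.
Since (b_{51}, b_{52}) = (b_3, b_4) = (12, 8) (two consecutive terms determine the rest), the sequence is eventually periodic: after a pre-period of length 2 it cycles with period 48.
For n ≥ 3, b_n depends only on (n - 3) mod 48. (1044 - 3) mod 48 = 33, so b_{1044} = b_{36} = 16.

16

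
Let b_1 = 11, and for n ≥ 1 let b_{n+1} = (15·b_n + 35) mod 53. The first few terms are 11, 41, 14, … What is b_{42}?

14

b_1 = 11,  b_2 = 41,  b_3 = 14,  b_4 = 33,  b_5 = 0,  b_6 = 35,  b_7 = 30,  b_8 = 8,  b_9 = 49,  b_{10} = 28,  b_{11} = 31,  b_{12} = 23,  b_{13} = 9,  b_{14} = 11.
The sequence repeats with period 13.
So b_{42} = b_{1 + ((42-1) mod 13)} = b_3 = 14.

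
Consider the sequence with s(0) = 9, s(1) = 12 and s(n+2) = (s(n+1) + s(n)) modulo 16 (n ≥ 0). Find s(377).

We have s(0) = 9; s(1) = 12; s(2) = 5; s(3) = 1; s(4) = 6; s(5) = 7; s(6) = 13; s(7) = 4; s(8) = 1; s(9) = 5; s(10) = 6; s(11) = 11; s(12) = 1; s(13) = 12; s(14) = 13; s(15) = 9; s(16) = 6; s(17) = 15; s(18) = 5; s(19) = 4; s(20) = 9; s(21) = 13; s(22) = 6; s(23) = 3; s(24) = 9; s(25) = 12.
Since (s(24), s(25)) = (s(0), s(1)) = (9, 12) (two consecutive terms determine the rest), the sequence is periodic with period 24.
So s(377) = s(0 + ((377-0) mod 24)) = s(17) = 15.

15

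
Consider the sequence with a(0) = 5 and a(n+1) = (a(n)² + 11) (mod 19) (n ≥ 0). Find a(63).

3

Listing terms: a(0) = 5; a(1) = 17; a(2) = 15; a(3) = 8; a(4) = 18; a(5) = 12; a(6) = 3; a(7) = 1; a(8) = 12.
Since a(8) = a(5) = 12, the sequence is eventually periodic: after a pre-period of length 5 it cycles with period 3.
For n ≥ 5, a(n) depends only on (n - 5) mod 3. (63 - 5) mod 3 = 1, so a(63) = a(6) = 3.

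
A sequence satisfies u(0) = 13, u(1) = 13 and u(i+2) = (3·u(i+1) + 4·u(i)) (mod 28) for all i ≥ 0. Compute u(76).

Computing terms: u(0) = 13,  u(1) = 13,  u(2) = 7,  u(3) = 17,  u(4) = 23,  u(5) = 25,  u(6) = 27,  u(7) = 13,  u(8) = 7.
Since (u(7), u(8)) = (u(1), u(2)) = (13, 7) (two consecutive terms determine the rest), the sequence is eventually periodic: after a pre-period of length 1 it cycles with period 6.
For i ≥ 1, u(i) depends only on (i - 1) mod 6. (76 - 1) mod 6 = 3, so u(76) = u(4) = 23.

23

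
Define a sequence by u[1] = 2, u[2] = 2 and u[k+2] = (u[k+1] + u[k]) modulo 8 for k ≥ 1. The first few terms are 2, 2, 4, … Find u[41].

We have u[1] = 2; u[2] = 2; u[3] = 4; u[4] = 6; u[5] = 2; u[6] = 0; u[7] = 2; u[8] = 2.
Since (u[7], u[8]) = (u[1], u[2]) = (2, 2) (two consecutive terms determine the rest), the sequence is periodic with period 6.
(41 - 1) mod 6 = 4, so u[41] = u[5] = 2.

2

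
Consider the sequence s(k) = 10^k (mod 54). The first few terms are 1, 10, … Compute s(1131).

Listing terms: s(0) = 1, s(1) = 10, s(2) = 46, s(3) = 28, s(4) = 10.
Since s(4) = s(1) = 10, the sequence is eventually periodic: after a pre-period of length 1 it cycles with period 3.
For k ≥ 1, s(k) depends only on (k - 1) mod 3. (1131 - 1) mod 3 = 2, so s(1131) = s(3) = 28.

28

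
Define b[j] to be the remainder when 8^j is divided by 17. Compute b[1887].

b[0] = 1; b[1] = 8; b[2] = 13; b[3] = 2; b[4] = 16; b[5] = 9; b[6] = 4; b[7] = 15; b[8] = 1.
Since b[8] = b[0] = 1, the sequence is periodic with period 8.
(1887 - 0) mod 8 = 7, so b[1887] = b[7] = 15.

15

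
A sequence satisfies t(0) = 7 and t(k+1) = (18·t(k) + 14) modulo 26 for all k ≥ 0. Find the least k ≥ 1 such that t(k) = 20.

4

t(0) = 7, t(1) = 10, t(2) = 12, t(3) = 22, t(4) = 20, t(5) = 10.
Since t(5) = t(1) = 10, the sequence is eventually periodic: after a pre-period of length 1 it cycles with period 4.
The value 20 first appears (with k ≥ 1) at t(4).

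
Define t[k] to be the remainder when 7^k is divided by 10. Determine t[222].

We have t[0] = 1, t[1] = 7, t[2] = 9, t[3] = 3, t[4] = 1.
Since t[4] = t[0] = 1, the sequence is periodic with period 4.
(222 - 0) mod 4 = 2, so t[222] = t[2] = 9.

9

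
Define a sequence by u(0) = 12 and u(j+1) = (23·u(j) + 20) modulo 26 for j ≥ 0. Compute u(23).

u(0) = 12, u(1) = 10, u(2) = 16, u(3) = 24, u(4) = 0, u(5) = 20, u(6) = 12.
Since u(6) = u(0) = 12, the sequence is periodic with period 6.
So u(23) = u(0 + ((23-0) mod 6)) = u(5) = 20.

20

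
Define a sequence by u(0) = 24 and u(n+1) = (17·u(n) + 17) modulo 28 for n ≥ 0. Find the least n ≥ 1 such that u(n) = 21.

We have u(0) = 24,  u(1) = 5,  u(2) = 18,  u(3) = 15,  u(4) = 20,  u(5) = 21,  u(6) = 10,  u(7) = 19,  u(8) = 4,  u(9) = 1,  u(10) = 6,  u(11) = 7,  u(12) = 24.
The sequence repeats with period 12.
The value 21 first appears (with n ≥ 1) at u(5).

5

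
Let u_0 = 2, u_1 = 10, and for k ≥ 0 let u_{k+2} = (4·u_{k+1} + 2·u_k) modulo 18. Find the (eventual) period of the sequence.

Listing terms: u_0 = 2; u_1 = 10; u_2 = 8; u_3 = 16; u_4 = 8; u_5 = 10; u_6 = 2; u_7 = 10.
Since (u_6, u_7) = (u_0, u_1) = (2, 10) (two consecutive terms determine the rest), the sequence is periodic with period 6.

6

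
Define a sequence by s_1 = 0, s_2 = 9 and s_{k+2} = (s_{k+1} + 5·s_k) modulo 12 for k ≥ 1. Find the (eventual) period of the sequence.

6

Computing terms: s_1 = 0,  s_2 = 9,  s_3 = 9,  s_4 = 6,  s_5 = 3,  s_6 = 9,  s_7 = 0,  s_8 = 9.
Since (s_7, s_8) = (s_1, s_2) = (0, 9) (two consecutive terms determine the rest), the sequence is periodic with period 6.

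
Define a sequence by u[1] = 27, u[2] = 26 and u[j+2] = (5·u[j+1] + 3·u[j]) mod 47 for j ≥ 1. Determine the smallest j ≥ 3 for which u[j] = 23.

3

u[1] = 27, u[2] = 26, u[3] = 23, u[4] = 5, u[5] = 0, u[6] = 15, u[7] = 28, u[8] = 44, u[9] = 22, u[10] = 7, u[11] = 7, u[12] = 9, u[13] = 19, u[14] = 28, u[15] = 9, u[16] = 35, u[17] = 14, u[18] = 34, u[19] = 24, u[20] = 34, u[21] = 7, u[22] = 43, u[23] = 1, u[24] = 40, u[25] = 15, u[26] = 7, u[27] = 33, u[28] = 45, u[29] = 42, u[30] = 16, u[31] = 18, u[32] = 44, u[33] = 39, u[34] = 45, u[35] = 13, u[36] = 12, u[37] = 5, u[38] = 14, u[39] = 38, u[40] = 44, u[41] = 5, u[42] = 16, u[43] = 1, u[44] = 6, u[45] = 33, u[46] = 42, u[47] = 27, u[48] = 26.
The sequence repeats with period 46.
The value 23 first appears (with j ≥ 3) at u[3].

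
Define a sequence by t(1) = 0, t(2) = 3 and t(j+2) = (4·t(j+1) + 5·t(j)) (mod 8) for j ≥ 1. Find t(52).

7

Listing terms: t(1) = 0,  t(2) = 3,  t(3) = 4,  t(4) = 7,  t(5) = 0,  t(6) = 3.
The sequence repeats with period 4.
(52 - 1) mod 4 = 3, so t(52) = t(4) = 7.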